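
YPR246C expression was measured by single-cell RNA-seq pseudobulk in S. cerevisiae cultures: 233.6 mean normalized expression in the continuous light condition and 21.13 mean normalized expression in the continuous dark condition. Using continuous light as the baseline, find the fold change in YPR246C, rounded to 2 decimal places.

Fold change = 21.13 / 233.6 = 0.090
YPR246C is downregulated.

0.09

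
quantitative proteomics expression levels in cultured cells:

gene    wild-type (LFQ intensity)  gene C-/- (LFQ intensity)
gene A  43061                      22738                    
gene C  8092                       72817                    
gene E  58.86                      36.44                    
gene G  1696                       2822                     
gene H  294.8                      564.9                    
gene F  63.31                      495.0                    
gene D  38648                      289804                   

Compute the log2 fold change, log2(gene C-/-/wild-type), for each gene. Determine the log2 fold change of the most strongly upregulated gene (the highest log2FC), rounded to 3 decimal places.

3.170

log2(22738/43061) = -0.921  (gene A)
log2(72817/8092) = 3.170  (gene C)
log2(36.44/58.86) = -0.692  (gene E)
log2(2822/1696) = 0.735  (gene G)
log2(564.9/294.8) = 0.938  (gene H)
log2(495.0/63.31) = 2.967  (gene F)
log2(289804/38648) = 2.907  (gene D)
gene C is most strongly upregulated.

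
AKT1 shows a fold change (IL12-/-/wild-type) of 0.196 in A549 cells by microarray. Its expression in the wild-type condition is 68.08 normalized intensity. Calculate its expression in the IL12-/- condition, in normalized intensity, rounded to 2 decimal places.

13.34

IL12-/- expression = 68.08 × 0.196 = 13.34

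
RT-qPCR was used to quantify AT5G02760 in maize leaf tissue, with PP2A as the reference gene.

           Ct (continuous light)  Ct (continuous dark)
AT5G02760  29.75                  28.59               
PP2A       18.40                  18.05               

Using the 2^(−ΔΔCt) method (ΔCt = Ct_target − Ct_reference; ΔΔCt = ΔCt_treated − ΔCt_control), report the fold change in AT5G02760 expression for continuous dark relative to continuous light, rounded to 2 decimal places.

ΔCt(continuous light) = 29.750 − 18.400 = 11.350
ΔCt(continuous dark) = 28.590 − 18.050 = 10.540
ΔΔCt = 10.540 − 11.350 = -0.810
Fold change = 2^(−(-0.810)) = 2^0.810 = 1.753

1.75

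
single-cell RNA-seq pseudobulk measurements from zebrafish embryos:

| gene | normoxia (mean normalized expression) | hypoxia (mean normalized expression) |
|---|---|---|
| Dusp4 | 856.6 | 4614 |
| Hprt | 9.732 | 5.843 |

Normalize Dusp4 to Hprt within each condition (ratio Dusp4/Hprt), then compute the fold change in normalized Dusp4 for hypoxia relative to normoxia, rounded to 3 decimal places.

Dusp4/Hprt (normoxia) = 856.6 / 9.732 = 88.019
Dusp4/Hprt (hypoxia) = 4614 / 5.843 = 789.66
Fold change = 789.66 / 88.019 = 8.9715

8.972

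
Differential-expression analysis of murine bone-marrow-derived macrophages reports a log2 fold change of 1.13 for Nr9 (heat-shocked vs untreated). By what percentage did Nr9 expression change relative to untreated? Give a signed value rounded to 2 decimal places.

Fold change = 2^(1.13) = 2.1886
Percent change = (FC − 1) × 100% = (2.1886 − 1) × 100 = 118.86%

118.86%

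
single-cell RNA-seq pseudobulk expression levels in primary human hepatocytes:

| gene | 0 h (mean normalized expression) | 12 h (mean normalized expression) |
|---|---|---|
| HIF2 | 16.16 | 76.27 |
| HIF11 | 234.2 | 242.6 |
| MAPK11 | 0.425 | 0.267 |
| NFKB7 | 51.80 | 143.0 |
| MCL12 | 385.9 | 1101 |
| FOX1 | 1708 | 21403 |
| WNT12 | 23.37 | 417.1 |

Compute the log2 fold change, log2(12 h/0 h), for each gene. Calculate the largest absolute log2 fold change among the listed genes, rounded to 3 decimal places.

4.158

log2(76.27/16.16) = 2.239  (HIF2)
log2(242.6/234.2) = 0.051  (HIF11)
log2(0.267/0.425) = -0.671  (MAPK11)
log2(143.0/51.80) = 1.465  (NFKB7)
log2(1101/385.9) = 1.513  (MCL12)
log2(21403/1708) = 3.647  (FOX1)
log2(417.1/23.37) = 4.158  (WNT12)
The largest magnitude belongs to WNT12.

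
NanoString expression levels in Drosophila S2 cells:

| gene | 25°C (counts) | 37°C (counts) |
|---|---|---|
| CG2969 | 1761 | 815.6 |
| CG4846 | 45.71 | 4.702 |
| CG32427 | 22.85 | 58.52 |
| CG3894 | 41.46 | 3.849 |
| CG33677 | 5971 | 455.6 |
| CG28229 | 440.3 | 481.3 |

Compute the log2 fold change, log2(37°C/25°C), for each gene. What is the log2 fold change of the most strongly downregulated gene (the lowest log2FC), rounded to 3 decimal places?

log2(815.6/1761) = -1.110  (CG2969)
log2(4.702/45.71) = -3.281  (CG4846)
log2(58.52/22.85) = 1.357  (CG32427)
log2(3.849/41.46) = -3.429  (CG3894)
log2(455.6/5971) = -3.712  (CG33677)
log2(481.3/440.3) = 0.128  (CG28229)
CG33677 is most strongly downregulated.

-3.712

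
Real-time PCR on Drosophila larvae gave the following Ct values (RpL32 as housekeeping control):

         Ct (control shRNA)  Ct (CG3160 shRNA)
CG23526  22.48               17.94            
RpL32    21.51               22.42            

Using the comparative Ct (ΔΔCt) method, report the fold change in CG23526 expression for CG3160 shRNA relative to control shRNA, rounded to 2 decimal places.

ΔCt(control shRNA) = 22.480 − 21.510 = 0.970
ΔCt(CG3160 shRNA) = 17.940 − 22.420 = -4.480
ΔΔCt = -4.480 − 0.970 = -5.450
Fold change = 2^(−(-5.450)) = 2^5.450 = 43.713

43.71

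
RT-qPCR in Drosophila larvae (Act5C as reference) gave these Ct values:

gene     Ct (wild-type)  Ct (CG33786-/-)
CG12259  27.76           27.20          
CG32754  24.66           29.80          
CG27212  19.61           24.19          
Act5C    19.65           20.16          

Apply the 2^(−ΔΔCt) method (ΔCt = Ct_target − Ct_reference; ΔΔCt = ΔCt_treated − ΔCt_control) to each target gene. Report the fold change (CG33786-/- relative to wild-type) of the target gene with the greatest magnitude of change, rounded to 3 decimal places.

CG12259: ΔΔCt = (27.20−20.16) − (27.76−19.65) = 7.04 − 8.11 = -1.07; fold change = 2^1.07 = 2.099
CG32754: ΔΔCt = (29.80−20.16) − (24.66−19.65) = 9.64 − 5.01 = 4.63; fold change = 2^-4.63 = 0.040
CG27212: ΔΔCt = (24.19−20.16) − (19.61−19.65) = 4.03 − (-0.04) = 4.07; fold change = 2^-4.07 = 0.060
CG32754 has the largest |ΔΔCt| = 4.63.

0.040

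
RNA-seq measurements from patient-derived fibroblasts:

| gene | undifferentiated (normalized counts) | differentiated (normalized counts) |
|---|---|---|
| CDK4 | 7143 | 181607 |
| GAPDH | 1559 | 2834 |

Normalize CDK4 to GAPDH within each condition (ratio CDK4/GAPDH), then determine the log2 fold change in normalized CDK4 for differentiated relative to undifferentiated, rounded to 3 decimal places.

3.806

CDK4/GAPDH (undifferentiated) = 7143 / 1559 = 4.5818
CDK4/GAPDH (differentiated) = 181607 / 2834 = 64.082
Fold change = 64.082 / 4.5818 = 13.9862
log2(13.9862) = 3.8059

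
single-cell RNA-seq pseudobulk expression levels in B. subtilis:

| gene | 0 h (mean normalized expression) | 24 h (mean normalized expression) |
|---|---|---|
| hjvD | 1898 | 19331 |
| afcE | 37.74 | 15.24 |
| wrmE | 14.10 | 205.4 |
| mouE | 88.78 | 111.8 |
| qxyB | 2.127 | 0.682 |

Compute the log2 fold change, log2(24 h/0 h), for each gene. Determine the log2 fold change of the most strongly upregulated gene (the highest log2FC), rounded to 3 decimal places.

log2(19331/1898) = 3.348  (hjvD)
log2(15.24/37.74) = -1.308  (afcE)
log2(205.4/14.10) = 3.865  (wrmE)
log2(111.8/88.78) = 0.333  (mouE)
log2(0.682/2.127) = -1.641  (qxyB)
wrmE is most strongly upregulated.

3.865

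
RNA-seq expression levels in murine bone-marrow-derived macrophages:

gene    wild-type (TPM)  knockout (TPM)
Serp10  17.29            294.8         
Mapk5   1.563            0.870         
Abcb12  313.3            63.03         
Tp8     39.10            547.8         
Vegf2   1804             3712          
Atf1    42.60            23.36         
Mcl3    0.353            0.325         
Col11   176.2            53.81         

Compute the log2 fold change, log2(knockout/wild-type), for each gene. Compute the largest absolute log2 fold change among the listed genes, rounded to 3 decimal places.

log2(294.8/17.29) = 4.092  (Serp10)
log2(0.870/1.563) = -0.845  (Mapk5)
log2(63.03/313.3) = -2.313  (Abcb12)
log2(547.8/39.10) = 3.808  (Tp8)
log2(3712/1804) = 1.041  (Vegf2)
log2(23.36/42.60) = -0.867  (Atf1)
log2(0.325/0.353) = -0.119  (Mcl3)
log2(53.81/176.2) = -1.711  (Col11)
The largest magnitude belongs to Serp10.

4.092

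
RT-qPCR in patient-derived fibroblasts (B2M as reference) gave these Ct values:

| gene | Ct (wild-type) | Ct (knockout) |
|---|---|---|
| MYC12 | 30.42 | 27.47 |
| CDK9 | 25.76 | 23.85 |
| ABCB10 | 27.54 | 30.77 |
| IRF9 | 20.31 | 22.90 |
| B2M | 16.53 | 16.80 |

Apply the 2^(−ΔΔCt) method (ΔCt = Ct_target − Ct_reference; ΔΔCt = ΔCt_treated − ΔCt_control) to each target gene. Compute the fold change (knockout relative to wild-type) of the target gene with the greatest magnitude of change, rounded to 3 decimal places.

9.318

MYC12: ΔΔCt = (27.47−16.80) − (30.42−16.53) = 10.67 − 13.89 = -3.22; fold change = 2^3.22 = 9.318
CDK9: ΔΔCt = (23.85−16.80) − (25.76−16.53) = 7.05 − 9.23 = -2.18; fold change = 2^2.18 = 4.532
ABCB10: ΔΔCt = (30.77−16.80) − (27.54−16.53) = 13.97 − 11.01 = 2.96; fold change = 2^-2.96 = 0.129
IRF9: ΔΔCt = (22.90−16.80) − (20.31−16.53) = 6.10 − 3.78 = 2.32; fold change = 2^-2.32 = 0.200
MYC12 has the largest |ΔΔCt| = 3.22.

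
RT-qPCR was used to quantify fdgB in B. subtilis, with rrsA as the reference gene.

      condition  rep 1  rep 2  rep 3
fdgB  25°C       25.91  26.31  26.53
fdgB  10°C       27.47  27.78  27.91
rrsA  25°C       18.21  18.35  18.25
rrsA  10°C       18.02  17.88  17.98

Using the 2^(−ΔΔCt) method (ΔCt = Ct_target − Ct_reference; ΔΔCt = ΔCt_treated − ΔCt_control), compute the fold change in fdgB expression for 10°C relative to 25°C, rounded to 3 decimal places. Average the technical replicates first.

Mean Ct: fdgB 25°C 26.250; fdgB 10°C 27.720; rrsA 25°C 18.270; rrsA 10°C 17.960
ΔCt(25°C) = 26.250 − 18.270 = 7.980
ΔCt(10°C) = 27.720 − 17.960 = 9.760
ΔΔCt = 9.760 − 7.980 = 1.780
Fold change = 2^(−1.780) = 0.2912

0.291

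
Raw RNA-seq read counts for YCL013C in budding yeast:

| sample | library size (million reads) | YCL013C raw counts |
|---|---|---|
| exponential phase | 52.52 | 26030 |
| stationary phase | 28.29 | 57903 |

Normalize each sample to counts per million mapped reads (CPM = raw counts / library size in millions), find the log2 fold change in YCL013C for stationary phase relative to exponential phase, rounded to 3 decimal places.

2.046

CPM(exponential phase) = 26030 / 52.52 = 495.6207
CPM(stationary phase) = 57903 / 28.29 = 2046.7656
Fold change = 2046.7656 / 495.6207 = 4.12970
log2(4.12970) = 2.0460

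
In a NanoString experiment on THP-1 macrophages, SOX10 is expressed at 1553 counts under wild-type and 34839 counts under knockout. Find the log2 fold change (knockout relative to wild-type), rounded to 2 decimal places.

Fold change = 34839 / 1553 = 22.4334
log2(22.4334) = 4.488

4.49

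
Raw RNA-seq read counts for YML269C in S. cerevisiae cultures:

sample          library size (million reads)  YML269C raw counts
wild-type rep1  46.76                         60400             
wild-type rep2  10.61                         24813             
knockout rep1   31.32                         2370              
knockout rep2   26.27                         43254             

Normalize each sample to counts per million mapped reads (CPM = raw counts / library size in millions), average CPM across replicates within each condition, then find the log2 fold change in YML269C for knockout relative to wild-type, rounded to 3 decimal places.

-1.076

CPM(wild-type rep1) = 60400 / 46.76 = 1291.7023
CPM(wild-type rep2) = 24813 / 10.61 = 2338.6428
CPM(knockout rep1) = 2370 / 31.32 = 75.6705
CPM(knockout rep2) = 43254 / 26.27 = 1646.5169
mean CPM(wild-type) = 1815.1725; mean CPM(knockout) = 861.0937
Fold change = 861.0937 / 1815.1725 = 0.47439
log2(0.47439) = -1.0759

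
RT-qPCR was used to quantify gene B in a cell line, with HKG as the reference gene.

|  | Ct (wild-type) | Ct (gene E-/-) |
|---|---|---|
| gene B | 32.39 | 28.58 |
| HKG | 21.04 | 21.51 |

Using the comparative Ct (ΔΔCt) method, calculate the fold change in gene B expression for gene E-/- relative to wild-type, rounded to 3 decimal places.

ΔCt(wild-type) = 32.390 − 21.040 = 11.350
ΔCt(gene E-/-) = 28.580 − 21.510 = 7.070
ΔΔCt = 7.070 − 11.350 = -4.280
Fold change = 2^(−(-4.280)) = 2^4.280 = 19.4271

19.427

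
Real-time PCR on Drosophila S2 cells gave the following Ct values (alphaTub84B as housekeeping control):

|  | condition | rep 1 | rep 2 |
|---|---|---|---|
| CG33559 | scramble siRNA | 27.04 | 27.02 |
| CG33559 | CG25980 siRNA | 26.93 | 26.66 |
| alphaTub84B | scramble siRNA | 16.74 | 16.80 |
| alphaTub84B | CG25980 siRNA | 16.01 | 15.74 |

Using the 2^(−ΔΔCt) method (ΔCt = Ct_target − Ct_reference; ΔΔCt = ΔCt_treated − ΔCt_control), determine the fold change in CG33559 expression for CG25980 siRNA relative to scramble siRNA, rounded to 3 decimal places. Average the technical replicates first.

Mean Ct: CG33559 scramble siRNA 27.030; CG33559 CG25980 siRNA 26.795; alphaTub84B scramble siRNA 16.770; alphaTub84B CG25980 siRNA 15.875
ΔCt(scramble siRNA) = 27.030 − 16.770 = 10.260
ΔCt(CG25980 siRNA) = 26.795 − 15.875 = 10.920
ΔΔCt = 10.920 − 10.260 = 0.660
Fold change = 2^(−0.660) = 0.6329

0.633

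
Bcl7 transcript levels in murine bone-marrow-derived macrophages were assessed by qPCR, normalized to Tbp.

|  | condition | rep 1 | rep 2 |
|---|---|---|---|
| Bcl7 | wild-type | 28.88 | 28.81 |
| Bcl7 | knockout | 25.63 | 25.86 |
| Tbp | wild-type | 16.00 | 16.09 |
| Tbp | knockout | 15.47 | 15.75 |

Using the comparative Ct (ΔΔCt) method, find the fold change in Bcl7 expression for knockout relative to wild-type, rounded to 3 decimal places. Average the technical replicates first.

Mean Ct: Bcl7 wild-type 28.845; Bcl7 knockout 25.745; Tbp wild-type 16.045; Tbp knockout 15.610
ΔCt(wild-type) = 28.845 − 16.045 = 12.800
ΔCt(knockout) = 25.745 − 15.610 = 10.135
ΔΔCt = 10.135 − 12.800 = -2.665
Fold change = 2^(−(-2.665)) = 2^2.665 = 6.3423

6.342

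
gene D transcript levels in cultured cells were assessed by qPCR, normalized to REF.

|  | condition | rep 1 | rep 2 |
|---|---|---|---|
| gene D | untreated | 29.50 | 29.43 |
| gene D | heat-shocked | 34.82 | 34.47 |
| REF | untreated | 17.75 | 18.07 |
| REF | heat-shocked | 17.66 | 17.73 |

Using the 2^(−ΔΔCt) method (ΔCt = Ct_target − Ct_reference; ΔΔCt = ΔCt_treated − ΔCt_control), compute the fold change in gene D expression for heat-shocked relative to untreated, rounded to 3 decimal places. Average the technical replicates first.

Mean Ct: gene D untreated 29.465; gene D heat-shocked 34.645; REF untreated 17.910; REF heat-shocked 17.695
ΔCt(untreated) = 29.465 − 17.910 = 11.555
ΔCt(heat-shocked) = 34.645 − 17.695 = 16.950
ΔΔCt = 16.950 − 11.555 = 5.395
Fold change = 2^(−5.395) = 0.0238

0.024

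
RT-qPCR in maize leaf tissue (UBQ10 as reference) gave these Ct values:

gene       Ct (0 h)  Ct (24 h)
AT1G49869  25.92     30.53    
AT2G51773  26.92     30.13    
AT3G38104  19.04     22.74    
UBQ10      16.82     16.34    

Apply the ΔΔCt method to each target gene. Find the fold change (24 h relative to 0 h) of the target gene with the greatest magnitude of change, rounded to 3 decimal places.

0.029

AT1G49869: ΔΔCt = (30.53−16.34) − (25.92−16.82) = 14.19 − 9.10 = 5.09; fold change = 2^-5.09 = 0.029
AT2G51773: ΔΔCt = (30.13−16.34) − (26.92−16.82) = 13.79 − 10.10 = 3.69; fold change = 2^-3.69 = 0.077
AT3G38104: ΔΔCt = (22.74−16.34) − (19.04−16.82) = 6.40 − 2.22 = 4.18; fold change = 2^-4.18 = 0.055
AT1G49869 has the largest |ΔΔCt| = 5.09.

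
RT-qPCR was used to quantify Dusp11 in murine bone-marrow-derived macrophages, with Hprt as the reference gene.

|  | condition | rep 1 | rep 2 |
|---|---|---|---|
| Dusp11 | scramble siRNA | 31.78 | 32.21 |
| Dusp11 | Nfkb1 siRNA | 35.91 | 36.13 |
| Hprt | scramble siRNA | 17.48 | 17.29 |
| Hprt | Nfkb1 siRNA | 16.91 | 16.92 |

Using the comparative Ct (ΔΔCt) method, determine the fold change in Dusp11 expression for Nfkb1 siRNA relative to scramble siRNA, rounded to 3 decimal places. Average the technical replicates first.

Mean Ct: Dusp11 scramble siRNA 31.995; Dusp11 Nfkb1 siRNA 36.020; Hprt scramble siRNA 17.385; Hprt Nfkb1 siRNA 16.915
ΔCt(scramble siRNA) = 31.995 − 17.385 = 14.610
ΔCt(Nfkb1 siRNA) = 36.020 − 16.915 = 19.105
ΔΔCt = 19.105 − 14.610 = 4.495
Fold change = 2^(−4.495) = 0.0443

0.044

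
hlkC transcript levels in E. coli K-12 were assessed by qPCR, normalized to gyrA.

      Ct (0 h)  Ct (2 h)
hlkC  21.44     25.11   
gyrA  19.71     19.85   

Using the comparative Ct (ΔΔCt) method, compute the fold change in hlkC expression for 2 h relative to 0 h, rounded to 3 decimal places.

0.087

ΔCt(0 h) = 21.440 − 19.710 = 1.730
ΔCt(2 h) = 25.110 − 19.850 = 5.260
ΔΔCt = 5.260 − 1.730 = 3.530
Fold change = 2^(−3.530) = 0.0866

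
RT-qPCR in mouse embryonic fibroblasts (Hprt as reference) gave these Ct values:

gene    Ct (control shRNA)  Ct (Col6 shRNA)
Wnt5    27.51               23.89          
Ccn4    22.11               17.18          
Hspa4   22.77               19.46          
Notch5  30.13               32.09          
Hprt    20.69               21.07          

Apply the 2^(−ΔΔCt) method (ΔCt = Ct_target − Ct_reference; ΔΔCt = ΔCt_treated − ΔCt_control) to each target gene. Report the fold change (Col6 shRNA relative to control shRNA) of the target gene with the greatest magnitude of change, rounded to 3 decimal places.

39.671

Wnt5: ΔΔCt = (23.89−21.07) − (27.51−20.69) = 2.82 − 6.82 = -4.00; fold change = 2^4.00 = 16.000
Ccn4: ΔΔCt = (17.18−21.07) − (22.11−20.69) = -3.89 − 1.42 = -5.31; fold change = 2^5.31 = 39.671
Hspa4: ΔΔCt = (19.46−21.07) − (22.77−20.69) = -1.61 − 2.08 = -3.69; fold change = 2^3.69 = 12.906
Notch5: ΔΔCt = (32.09−21.07) − (30.13−20.69) = 11.02 − 9.44 = 1.58; fold change = 2^-1.58 = 0.334
Ccn4 has the largest |ΔΔCt| = 5.31.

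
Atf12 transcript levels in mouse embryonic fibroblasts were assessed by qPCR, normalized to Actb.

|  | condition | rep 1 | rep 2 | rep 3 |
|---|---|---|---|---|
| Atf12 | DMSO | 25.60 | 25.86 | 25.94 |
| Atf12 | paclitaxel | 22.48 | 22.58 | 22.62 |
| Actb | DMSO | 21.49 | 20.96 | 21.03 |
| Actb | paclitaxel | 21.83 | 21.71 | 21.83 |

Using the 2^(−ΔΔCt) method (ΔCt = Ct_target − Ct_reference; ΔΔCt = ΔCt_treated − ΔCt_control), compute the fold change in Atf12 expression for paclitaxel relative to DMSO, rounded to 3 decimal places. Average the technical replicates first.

14.621

Mean Ct: Atf12 DMSO 25.800; Atf12 paclitaxel 22.560; Actb DMSO 21.160; Actb paclitaxel 21.790
ΔCt(DMSO) = 25.800 − 21.160 = 4.640
ΔCt(paclitaxel) = 22.560 − 21.790 = 0.770
ΔΔCt = 0.770 − 4.640 = -3.870
Fold change = 2^(−(-3.870)) = 2^3.870 = 14.6213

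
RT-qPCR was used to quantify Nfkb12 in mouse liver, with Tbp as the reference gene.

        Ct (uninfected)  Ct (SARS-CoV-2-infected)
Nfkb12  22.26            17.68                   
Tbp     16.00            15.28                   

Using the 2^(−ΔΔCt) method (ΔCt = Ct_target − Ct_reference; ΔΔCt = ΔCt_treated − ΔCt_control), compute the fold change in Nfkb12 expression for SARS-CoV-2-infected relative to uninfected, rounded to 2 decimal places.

ΔCt(uninfected) = 22.260 − 16.000 = 6.260
ΔCt(SARS-CoV-2-infected) = 17.680 − 15.280 = 2.400
ΔΔCt = 2.400 − 6.260 = -3.860
Fold change = 2^(−(-3.860)) = 2^3.860 = 14.520

14.52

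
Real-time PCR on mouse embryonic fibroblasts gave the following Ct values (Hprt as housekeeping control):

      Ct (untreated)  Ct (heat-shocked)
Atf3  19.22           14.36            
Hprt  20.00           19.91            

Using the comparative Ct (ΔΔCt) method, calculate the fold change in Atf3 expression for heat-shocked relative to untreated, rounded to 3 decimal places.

ΔCt(untreated) = 19.220 − 20.000 = -0.780
ΔCt(heat-shocked) = 14.360 − 19.910 = -5.550
ΔΔCt = -5.550 − (-0.780) = -4.770
Fold change = 2^(−(-4.770)) = 2^4.770 = 27.2843

27.284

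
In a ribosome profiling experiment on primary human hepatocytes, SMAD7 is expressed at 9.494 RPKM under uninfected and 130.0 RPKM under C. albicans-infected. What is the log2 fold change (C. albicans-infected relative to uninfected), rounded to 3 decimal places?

Fold change = 130.0 / 9.494 = 13.6929
log2(13.6929) = 3.7754

3.775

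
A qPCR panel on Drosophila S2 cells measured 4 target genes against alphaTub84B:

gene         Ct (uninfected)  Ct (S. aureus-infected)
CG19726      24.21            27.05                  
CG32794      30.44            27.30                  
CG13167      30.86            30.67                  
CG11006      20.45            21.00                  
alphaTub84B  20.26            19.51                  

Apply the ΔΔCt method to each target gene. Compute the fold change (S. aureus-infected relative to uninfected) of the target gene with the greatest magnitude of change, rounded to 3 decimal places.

CG19726: ΔΔCt = (27.05−19.51) − (24.21−20.26) = 7.54 − 3.95 = 3.59; fold change = 2^-3.59 = 0.083
CG32794: ΔΔCt = (27.30−19.51) − (30.44−20.26) = 7.79 − 10.18 = -2.39; fold change = 2^2.39 = 5.242
CG13167: ΔΔCt = (30.67−19.51) − (30.86−20.26) = 11.16 − 10.60 = 0.56; fold change = 2^-0.56 = 0.678
CG11006: ΔΔCt = (21.00−19.51) − (20.45−20.26) = 1.49 − 0.19 = 1.30; fold change = 2^-1.30 = 0.406
CG19726 has the largest |ΔΔCt| = 3.59.

0.083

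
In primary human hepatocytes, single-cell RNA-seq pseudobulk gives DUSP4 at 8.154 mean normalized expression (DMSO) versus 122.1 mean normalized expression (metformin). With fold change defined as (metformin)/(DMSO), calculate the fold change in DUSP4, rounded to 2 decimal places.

Fold change = 122.1 / 8.154 = 14.974
DUSP4 is upregulated.

14.97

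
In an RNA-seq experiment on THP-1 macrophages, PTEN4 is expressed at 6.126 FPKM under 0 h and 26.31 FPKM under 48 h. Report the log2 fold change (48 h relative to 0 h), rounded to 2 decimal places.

2.10

Fold change = 26.31 / 6.126 = 4.2948
log2(4.2948) = 2.103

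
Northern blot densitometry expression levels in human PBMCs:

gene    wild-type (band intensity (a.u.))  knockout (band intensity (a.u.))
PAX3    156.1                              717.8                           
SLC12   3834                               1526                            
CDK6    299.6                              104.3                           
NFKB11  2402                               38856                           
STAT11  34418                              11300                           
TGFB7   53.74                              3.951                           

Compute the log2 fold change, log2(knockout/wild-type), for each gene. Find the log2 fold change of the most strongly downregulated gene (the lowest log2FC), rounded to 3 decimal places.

log2(717.8/156.1) = 2.201  (PAX3)
log2(1526/3834) = -1.329  (SLC12)
log2(104.3/299.6) = -1.522  (CDK6)
log2(38856/2402) = 4.016  (NFKB11)
log2(11300/34418) = -1.607  (STAT11)
log2(3.951/53.74) = -3.766  (TGFB7)
TGFB7 is most strongly downregulated.

-3.766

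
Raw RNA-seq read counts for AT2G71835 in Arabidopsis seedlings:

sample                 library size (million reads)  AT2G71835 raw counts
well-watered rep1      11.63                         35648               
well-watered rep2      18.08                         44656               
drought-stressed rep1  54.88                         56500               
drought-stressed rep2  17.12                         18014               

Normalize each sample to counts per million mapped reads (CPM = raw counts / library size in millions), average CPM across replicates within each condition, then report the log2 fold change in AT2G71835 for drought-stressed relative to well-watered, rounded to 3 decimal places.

CPM(well-watered rep1) = 35648 / 11.63 = 3065.1763
CPM(well-watered rep2) = 44656 / 18.08 = 2469.9115
CPM(drought-stressed rep1) = 56500 / 54.88 = 1029.5190
CPM(drought-stressed rep2) = 18014 / 17.12 = 1052.2196
mean CPM(well-watered) = 2767.5439; mean CPM(drought-stressed) = 1040.8693
Fold change = 1040.8693 / 2767.5439 = 0.37610
log2(0.37610) = -1.4108

-1.411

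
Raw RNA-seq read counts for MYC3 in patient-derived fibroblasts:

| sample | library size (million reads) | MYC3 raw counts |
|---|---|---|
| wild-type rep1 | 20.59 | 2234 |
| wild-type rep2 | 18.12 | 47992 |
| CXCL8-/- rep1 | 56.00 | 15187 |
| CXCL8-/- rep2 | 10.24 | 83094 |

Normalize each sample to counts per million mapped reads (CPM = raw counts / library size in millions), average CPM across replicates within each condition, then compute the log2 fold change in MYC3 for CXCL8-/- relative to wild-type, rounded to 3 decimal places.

CPM(wild-type rep1) = 2234 / 20.59 = 108.4993
CPM(wild-type rep2) = 47992 / 18.12 = 2648.5651
CPM(CXCL8-/- rep1) = 15187 / 56.00 = 271.1964
CPM(CXCL8-/- rep2) = 83094 / 10.24 = 8114.6484
mean CPM(wild-type) = 1378.5322; mean CPM(CXCL8-/-) = 4192.9224
Fold change = 4192.9224 / 1378.5322 = 3.04158
log2(3.04158) = 1.6048

1.605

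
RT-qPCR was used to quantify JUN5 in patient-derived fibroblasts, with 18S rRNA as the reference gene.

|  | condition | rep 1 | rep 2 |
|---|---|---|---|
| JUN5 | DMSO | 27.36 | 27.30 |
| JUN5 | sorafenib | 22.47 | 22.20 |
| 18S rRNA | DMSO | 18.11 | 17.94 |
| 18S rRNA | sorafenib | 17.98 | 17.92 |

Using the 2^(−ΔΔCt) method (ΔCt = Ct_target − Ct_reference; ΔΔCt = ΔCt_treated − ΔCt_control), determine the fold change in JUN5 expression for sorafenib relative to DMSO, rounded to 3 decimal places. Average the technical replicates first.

Mean Ct: JUN5 DMSO 27.330; JUN5 sorafenib 22.335; 18S rRNA DMSO 18.025; 18S rRNA sorafenib 17.950
ΔCt(DMSO) = 27.330 − 18.025 = 9.305
ΔCt(sorafenib) = 22.335 − 17.950 = 4.385
ΔΔCt = 4.385 − 9.305 = -4.920
Fold change = 2^(−(-4.920)) = 2^4.920 = 30.2738

30.274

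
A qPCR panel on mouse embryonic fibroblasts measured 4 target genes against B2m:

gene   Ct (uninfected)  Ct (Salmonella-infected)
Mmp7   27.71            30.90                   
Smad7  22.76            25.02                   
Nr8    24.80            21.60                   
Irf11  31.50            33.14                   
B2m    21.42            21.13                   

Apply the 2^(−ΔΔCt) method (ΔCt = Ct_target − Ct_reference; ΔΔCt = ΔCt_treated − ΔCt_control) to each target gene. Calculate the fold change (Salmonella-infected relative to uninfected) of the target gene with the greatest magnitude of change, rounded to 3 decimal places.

0.090

Mmp7: ΔΔCt = (30.90−21.13) − (27.71−21.42) = 9.77 − 6.29 = 3.48; fold change = 2^-3.48 = 0.090
Smad7: ΔΔCt = (25.02−21.13) − (22.76−21.42) = 3.89 − 1.34 = 2.55; fold change = 2^-2.55 = 0.171
Nr8: ΔΔCt = (21.60−21.13) − (24.80−21.42) = 0.47 − 3.38 = -2.91; fold change = 2^2.91 = 7.516
Irf11: ΔΔCt = (33.14−21.13) − (31.50−21.42) = 12.01 − 10.08 = 1.93; fold change = 2^-1.93 = 0.262
Mmp7 has the largest |ΔΔCt| = 3.48.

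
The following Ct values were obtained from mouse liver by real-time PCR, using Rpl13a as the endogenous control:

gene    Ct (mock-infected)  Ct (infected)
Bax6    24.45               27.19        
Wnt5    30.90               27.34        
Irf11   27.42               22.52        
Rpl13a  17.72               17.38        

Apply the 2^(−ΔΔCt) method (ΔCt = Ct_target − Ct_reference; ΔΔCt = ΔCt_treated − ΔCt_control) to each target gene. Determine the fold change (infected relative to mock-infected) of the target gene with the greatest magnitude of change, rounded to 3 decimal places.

23.588

Bax6: ΔΔCt = (27.19−17.38) − (24.45−17.72) = 9.81 − 6.73 = 3.08; fold change = 2^-3.08 = 0.118
Wnt5: ΔΔCt = (27.34−17.38) − (30.90−17.72) = 9.96 − 13.18 = -3.22; fold change = 2^3.22 = 9.318
Irf11: ΔΔCt = (22.52−17.38) − (27.42−17.72) = 5.14 − 9.70 = -4.56; fold change = 2^4.56 = 23.588
Irf11 has the largest |ΔΔCt| = 4.56.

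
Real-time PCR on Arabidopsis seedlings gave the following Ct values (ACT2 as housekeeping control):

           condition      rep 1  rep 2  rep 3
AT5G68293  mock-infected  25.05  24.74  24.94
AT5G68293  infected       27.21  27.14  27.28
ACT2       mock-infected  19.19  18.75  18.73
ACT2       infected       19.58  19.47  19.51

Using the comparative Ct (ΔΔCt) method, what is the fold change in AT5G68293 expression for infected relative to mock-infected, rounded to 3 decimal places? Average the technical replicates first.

Mean Ct: AT5G68293 mock-infected 24.910; AT5G68293 infected 27.210; ACT2 mock-infected 18.890; ACT2 infected 19.520
ΔCt(mock-infected) = 24.910 − 18.890 = 6.020
ΔCt(infected) = 27.210 − 19.520 = 7.690
ΔΔCt = 7.690 − 6.020 = 1.670
Fold change = 2^(−1.670) = 0.3143

0.314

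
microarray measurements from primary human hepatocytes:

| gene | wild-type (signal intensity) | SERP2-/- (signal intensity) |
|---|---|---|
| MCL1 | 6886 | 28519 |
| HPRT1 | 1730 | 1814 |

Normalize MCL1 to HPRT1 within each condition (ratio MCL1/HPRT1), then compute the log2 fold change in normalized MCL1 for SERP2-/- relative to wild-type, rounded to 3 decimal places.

1.982

MCL1/HPRT1 (wild-type) = 6886 / 1730 = 3.9803
MCL1/HPRT1 (SERP2-/-) = 28519 / 1814 = 15.722
Fold change = 15.722 / 3.9803 = 3.9498
log2(3.9498) = 1.9818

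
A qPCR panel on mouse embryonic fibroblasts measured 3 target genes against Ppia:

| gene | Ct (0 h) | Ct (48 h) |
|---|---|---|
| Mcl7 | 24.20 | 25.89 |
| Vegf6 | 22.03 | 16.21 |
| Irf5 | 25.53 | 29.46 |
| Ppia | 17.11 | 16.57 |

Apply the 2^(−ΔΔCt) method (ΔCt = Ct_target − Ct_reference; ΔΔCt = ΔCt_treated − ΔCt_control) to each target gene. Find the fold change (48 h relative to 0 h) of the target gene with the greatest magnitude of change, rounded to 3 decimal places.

38.854

Mcl7: ΔΔCt = (25.89−16.57) − (24.20−17.11) = 9.32 − 7.09 = 2.23; fold change = 2^-2.23 = 0.213
Vegf6: ΔΔCt = (16.21−16.57) − (22.03−17.11) = -0.36 − 4.92 = -5.28; fold change = 2^5.28 = 38.854
Irf5: ΔΔCt = (29.46−16.57) − (25.53−17.11) = 12.89 − 8.42 = 4.47; fold change = 2^-4.47 = 0.045
Vegf6 has the largest |ΔΔCt| = 5.28.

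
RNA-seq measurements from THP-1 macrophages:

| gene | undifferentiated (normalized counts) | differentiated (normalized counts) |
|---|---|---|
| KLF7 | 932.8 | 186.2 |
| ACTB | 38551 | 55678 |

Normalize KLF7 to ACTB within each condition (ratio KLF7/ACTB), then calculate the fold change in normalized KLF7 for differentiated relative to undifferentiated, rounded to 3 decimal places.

0.138

KLF7/ACTB (undifferentiated) = 932.8 / 38551 = 0.024197
KLF7/ACTB (differentiated) = 186.2 / 55678 = 0.0033442
Fold change = 0.0033442 / 0.024197 = 0.1382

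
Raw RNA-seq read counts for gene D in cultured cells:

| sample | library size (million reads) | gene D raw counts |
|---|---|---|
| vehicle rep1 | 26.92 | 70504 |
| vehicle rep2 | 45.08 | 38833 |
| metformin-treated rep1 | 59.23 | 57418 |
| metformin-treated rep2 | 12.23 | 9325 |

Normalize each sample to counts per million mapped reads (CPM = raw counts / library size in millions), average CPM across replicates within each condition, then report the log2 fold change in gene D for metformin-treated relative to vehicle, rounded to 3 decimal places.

-1.007

CPM(vehicle rep1) = 70504 / 26.92 = 2619.0193
CPM(vehicle rep2) = 38833 / 45.08 = 861.4241
CPM(metformin-treated rep1) = 57418 / 59.23 = 969.4074
CPM(metformin-treated rep2) = 9325 / 12.23 = 762.4693
mean CPM(vehicle) = 1740.2217; mean CPM(metformin-treated) = 865.9384
Fold change = 865.9384 / 1740.2217 = 0.49760
log2(0.49760) = -1.0069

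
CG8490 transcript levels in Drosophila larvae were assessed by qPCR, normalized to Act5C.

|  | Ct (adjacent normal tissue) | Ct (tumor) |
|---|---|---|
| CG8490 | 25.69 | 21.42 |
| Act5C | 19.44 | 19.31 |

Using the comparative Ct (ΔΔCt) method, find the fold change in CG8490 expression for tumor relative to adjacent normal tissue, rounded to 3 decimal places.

ΔCt(adjacent normal tissue) = 25.690 − 19.440 = 6.250
ΔCt(tumor) = 21.420 − 19.310 = 2.110
ΔΔCt = 2.110 − 6.250 = -4.140
Fold change = 2^(−(-4.140)) = 2^4.140 = 17.6305

17.630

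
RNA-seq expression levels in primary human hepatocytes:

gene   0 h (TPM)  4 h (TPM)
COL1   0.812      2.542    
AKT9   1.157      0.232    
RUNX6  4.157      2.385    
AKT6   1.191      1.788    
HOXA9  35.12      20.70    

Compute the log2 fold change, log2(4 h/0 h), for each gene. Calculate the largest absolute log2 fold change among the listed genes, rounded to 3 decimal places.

2.318

log2(2.542/0.812) = 1.646  (COL1)
log2(0.232/1.157) = -2.318  (AKT9)
log2(2.385/4.157) = -0.802  (RUNX6)
log2(1.788/1.191) = 0.586  (AKT6)
log2(20.70/35.12) = -0.763  (HOXA9)
The largest magnitude belongs to AKT9.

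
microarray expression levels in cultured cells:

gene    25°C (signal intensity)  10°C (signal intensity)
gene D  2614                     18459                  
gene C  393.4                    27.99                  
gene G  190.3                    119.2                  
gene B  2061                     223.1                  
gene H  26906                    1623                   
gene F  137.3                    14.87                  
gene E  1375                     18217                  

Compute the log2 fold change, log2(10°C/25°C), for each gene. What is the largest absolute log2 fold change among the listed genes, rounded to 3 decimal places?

log2(18459/2614) = 2.820  (gene D)
log2(27.99/393.4) = -3.813  (gene C)
log2(119.2/190.3) = -0.675  (gene G)
log2(223.1/2061) = -3.208  (gene B)
log2(1623/26906) = -4.051  (gene H)
log2(14.87/137.3) = -3.207  (gene F)
log2(18217/1375) = 3.728  (gene E)
The largest magnitude belongs to gene H.

4.051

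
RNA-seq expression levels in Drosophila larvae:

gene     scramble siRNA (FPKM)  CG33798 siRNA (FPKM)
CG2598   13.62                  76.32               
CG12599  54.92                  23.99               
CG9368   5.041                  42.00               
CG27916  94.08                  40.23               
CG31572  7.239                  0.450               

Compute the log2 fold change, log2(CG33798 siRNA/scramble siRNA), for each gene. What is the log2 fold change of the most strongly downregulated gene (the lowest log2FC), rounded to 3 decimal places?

log2(76.32/13.62) = 2.486  (CG2598)
log2(23.99/54.92) = -1.195  (CG12599)
log2(42.00/5.041) = 3.059  (CG9368)
log2(40.23/94.08) = -1.226  (CG27916)
log2(0.450/7.239) = -4.008  (CG31572)
CG31572 is most strongly downregulated.

-4.008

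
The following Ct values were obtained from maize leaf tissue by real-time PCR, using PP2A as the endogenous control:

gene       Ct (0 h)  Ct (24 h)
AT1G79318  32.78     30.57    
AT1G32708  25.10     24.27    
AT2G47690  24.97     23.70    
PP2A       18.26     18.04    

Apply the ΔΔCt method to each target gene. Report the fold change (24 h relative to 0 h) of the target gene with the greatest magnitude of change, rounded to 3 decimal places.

3.972

AT1G79318: ΔΔCt = (30.57−18.04) − (32.78−18.26) = 12.53 − 14.52 = -1.99; fold change = 2^1.99 = 3.972
AT1G32708: ΔΔCt = (24.27−18.04) − (25.10−18.26) = 6.23 − 6.84 = -0.61; fold change = 2^0.61 = 1.526
AT2G47690: ΔΔCt = (23.70−18.04) − (24.97−18.26) = 5.66 − 6.71 = -1.05; fold change = 2^1.05 = 2.071
AT1G79318 has the largest |ΔΔCt| = 1.99.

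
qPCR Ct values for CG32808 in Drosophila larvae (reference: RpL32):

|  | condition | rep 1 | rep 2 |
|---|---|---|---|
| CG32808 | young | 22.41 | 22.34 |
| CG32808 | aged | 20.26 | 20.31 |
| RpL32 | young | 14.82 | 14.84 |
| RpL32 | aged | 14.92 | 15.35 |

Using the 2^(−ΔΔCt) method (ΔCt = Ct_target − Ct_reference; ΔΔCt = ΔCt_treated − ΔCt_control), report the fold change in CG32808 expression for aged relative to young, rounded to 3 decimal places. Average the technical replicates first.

5.260

Mean Ct: CG32808 young 22.375; CG32808 aged 20.285; RpL32 young 14.830; RpL32 aged 15.135
ΔCt(young) = 22.375 − 14.830 = 7.545
ΔCt(aged) = 20.285 − 15.135 = 5.150
ΔΔCt = 5.150 − 7.545 = -2.395
Fold change = 2^(−(-2.395)) = 2^2.395 = 5.2598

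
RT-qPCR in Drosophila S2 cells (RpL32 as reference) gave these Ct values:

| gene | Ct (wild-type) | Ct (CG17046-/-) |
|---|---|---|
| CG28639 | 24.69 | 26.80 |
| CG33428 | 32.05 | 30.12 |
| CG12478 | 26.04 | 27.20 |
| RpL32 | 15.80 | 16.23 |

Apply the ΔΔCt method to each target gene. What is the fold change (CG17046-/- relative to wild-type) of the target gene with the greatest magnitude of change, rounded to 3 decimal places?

CG28639: ΔΔCt = (26.80−16.23) − (24.69−15.80) = 10.57 − 8.89 = 1.68; fold change = 2^-1.68 = 0.312
CG33428: ΔΔCt = (30.12−16.23) − (32.05−15.80) = 13.89 − 16.25 = -2.36; fold change = 2^2.36 = 5.134
CG12478: ΔΔCt = (27.20−16.23) − (26.04−15.80) = 10.97 − 10.24 = 0.73; fold change = 2^-0.73 = 0.603
CG33428 has the largest |ΔΔCt| = 2.36.

5.134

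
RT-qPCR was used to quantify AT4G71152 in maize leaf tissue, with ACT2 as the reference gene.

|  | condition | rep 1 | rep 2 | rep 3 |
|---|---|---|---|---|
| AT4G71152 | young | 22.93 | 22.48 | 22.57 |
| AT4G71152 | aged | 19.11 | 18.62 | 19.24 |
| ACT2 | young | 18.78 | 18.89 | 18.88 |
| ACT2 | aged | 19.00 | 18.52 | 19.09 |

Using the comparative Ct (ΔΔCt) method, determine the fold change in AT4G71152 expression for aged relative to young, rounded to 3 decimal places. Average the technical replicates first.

12.906

Mean Ct: AT4G71152 young 22.660; AT4G71152 aged 18.990; ACT2 young 18.850; ACT2 aged 18.870
ΔCt(young) = 22.660 − 18.850 = 3.810
ΔCt(aged) = 18.990 − 18.870 = 0.120
ΔΔCt = 0.120 − 3.810 = -3.690
Fold change = 2^(−(-3.690)) = 2^3.690 = 12.9063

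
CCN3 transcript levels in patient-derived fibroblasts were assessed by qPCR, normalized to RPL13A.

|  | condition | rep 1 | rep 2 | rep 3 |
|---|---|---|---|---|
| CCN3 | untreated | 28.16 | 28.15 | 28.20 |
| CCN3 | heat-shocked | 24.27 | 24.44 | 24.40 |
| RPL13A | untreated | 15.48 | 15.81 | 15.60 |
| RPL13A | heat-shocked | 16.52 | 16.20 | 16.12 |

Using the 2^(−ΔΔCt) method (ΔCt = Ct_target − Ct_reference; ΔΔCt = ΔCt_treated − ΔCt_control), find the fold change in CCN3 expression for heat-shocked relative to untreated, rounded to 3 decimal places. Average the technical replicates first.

21.857

Mean Ct: CCN3 untreated 28.170; CCN3 heat-shocked 24.370; RPL13A untreated 15.630; RPL13A heat-shocked 16.280
ΔCt(untreated) = 28.170 − 15.630 = 12.540
ΔCt(heat-shocked) = 24.370 − 16.280 = 8.090
ΔΔCt = 8.090 − 12.540 = -4.450
Fold change = 2^(−(-4.450)) = 2^4.450 = 21.8566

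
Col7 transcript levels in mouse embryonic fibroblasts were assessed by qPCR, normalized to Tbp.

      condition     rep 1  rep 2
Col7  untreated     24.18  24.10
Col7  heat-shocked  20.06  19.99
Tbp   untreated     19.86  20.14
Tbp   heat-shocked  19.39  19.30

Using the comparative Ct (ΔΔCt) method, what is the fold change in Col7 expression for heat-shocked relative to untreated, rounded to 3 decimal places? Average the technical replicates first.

Mean Ct: Col7 untreated 24.140; Col7 heat-shocked 20.025; Tbp untreated 20.000; Tbp heat-shocked 19.345
ΔCt(untreated) = 24.140 − 20.000 = 4.140
ΔCt(heat-shocked) = 20.025 − 19.345 = 0.680
ΔΔCt = 0.680 − 4.140 = -3.460
Fold change = 2^(−(-3.460)) = 2^3.460 = 11.0043

11.004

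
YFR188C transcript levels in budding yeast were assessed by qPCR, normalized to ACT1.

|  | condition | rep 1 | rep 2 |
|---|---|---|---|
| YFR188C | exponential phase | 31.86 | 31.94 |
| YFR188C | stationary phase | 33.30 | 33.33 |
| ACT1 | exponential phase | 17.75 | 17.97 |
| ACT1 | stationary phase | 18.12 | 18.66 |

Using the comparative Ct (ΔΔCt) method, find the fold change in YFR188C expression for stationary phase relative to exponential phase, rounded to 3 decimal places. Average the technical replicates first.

Mean Ct: YFR188C exponential phase 31.900; YFR188C stationary phase 33.315; ACT1 exponential phase 17.860; ACT1 stationary phase 18.390
ΔCt(exponential phase) = 31.900 − 17.860 = 14.040
ΔCt(stationary phase) = 33.315 − 18.390 = 14.925
ΔΔCt = 14.925 − 14.040 = 0.885
Fold change = 2^(−0.885) = 0.5415

0.541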